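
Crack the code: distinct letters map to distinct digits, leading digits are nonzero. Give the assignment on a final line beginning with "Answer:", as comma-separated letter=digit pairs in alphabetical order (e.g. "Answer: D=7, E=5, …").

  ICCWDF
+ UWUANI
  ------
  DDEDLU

Step 1. [col 1: F + I ≡ U (mod 10)] no forcing yet in column 1 (carry-in 0); F=2 is free and consistent — try it. So F=2.
Step 2. [col 1: F + I ≡ U (mod 10)] column 1 (F + I ≡ U (mod 10), carry-in 0) doesn't pin U yet; pick U=3 and continue ⇒ U=3.
Step 3. [col 1: F + I ≡ U (mod 10)] column 1: given F=2, U=3, carry-in 0, and digits 2,3 already taken and all letters distinct, F+I≡U (mod 10) forces I=1, so I=1.
Step 4. [col 2: D + N ≡ L (mod 10)] column 2 (D + N ≡ L (mod 10), carry-in 0) doesn't pin D yet; pick D=5 and continue ⇒ D=5.
Step 5. [col 2: D + N ≡ L (mod 10)] several values work for N in column 2 (D + N ≡ L (mod 10), carry-in 0); try N=4, so N=4.
Step 6. [col 2: D + N ≡ L (mod 10)] column 2 reads D+N+carry(0)=L with D=5, N=4; with digits 1,2,3,4,5 already taken and all letters distinct, the only value for L is 9. So L=9.
Step 7. [col 3: W + A ≡ D (mod 10)] several values work for W in column 3 (W + A ≡ D (mod 10), carry-in 0); try W=8. So W=8.
Step 8. [col 3: W + A ≡ D (mod 10)] column 3 reads W+A+carry(0)=D with W=8, D=5; with digits 1,2,3,4,5,8,9 already taken and all letters distinct, the only value for A is 7, so A=7.
Step 9. [col 4: C + U ≡ E (mod 10)] column 4: given U=3, carry-in 1, and digits 1,2,3,4,5,7,8,9 already taken and all letters distinct, C+U≡E (mod 10) forces E=0, so E=0.
Step 10. [col 4: C + U ≡ E (mod 10)] in column 4 we have C+U≡E with carry-in 1; given U=3, E=0 and digits 0,1,2,3,4,5,7,8,9 already taken and all letters distinct, that pins C to 6, so C=6.

Answer: A=7, C=6, D=5, E=0, F=2, I=1, L=9, N=4, U=3, W=8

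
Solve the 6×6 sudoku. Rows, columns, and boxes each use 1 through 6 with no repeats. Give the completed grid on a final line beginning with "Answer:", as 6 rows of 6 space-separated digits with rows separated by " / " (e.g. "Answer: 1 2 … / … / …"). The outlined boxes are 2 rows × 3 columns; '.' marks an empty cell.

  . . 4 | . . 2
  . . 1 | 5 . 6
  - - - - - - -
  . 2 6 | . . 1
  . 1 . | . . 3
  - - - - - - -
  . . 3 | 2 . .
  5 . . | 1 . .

Step 1. [r2c5∈{3,4}] r2c5 is the only open cell in row 2 admitting 4, so r2c5=4.
Step 2. [r3c1∈{3,4}] across row 3, 3 lands solely at r3c1. So r3c1=3.
Step 3. [r4c5∈{2,5,6}] in row 4, 2 fits only at r4c5, so r4c5=2.
Step 4. [r5c1∈{1,4,6}] row 5 places 1 nowhere but r5c1 ⇒ r5c1=1.
Step 5. [r5c6∈{4,5}] col 6 places 5 nowhere but r5c6. So r5c6=5.
Step 6. [r6c5∈{3,6}] across row 6, 3 lands solely at r6c5, so r6c5=3.
Step 7. [r6c2∈{4,6}] in row 6, 6 fits only at r6c2, so r6c2=6.
Step 8. [r4c1∈{4}] only 4 remains possible at r4c1, so r4c1=4.
Step 9. [r1c2∈{3,5}] across row 1, 5 lands solely at r1c2. So r1c2=5.
Step 10. [r1c1∈{6}] r1c1's peers cover all but 6, so r1c1=6.
Step 11. [r6c6∈{4}] nothing but 4 survives at r6c6. So r6c6=4.
Step 12. [r5c5∈{6}] r5c5's peers cover all but 6. So r5c5=6.
Step 13. [r2c2∈{3}] nothing but 3 survives at r2c2 ⇒ r2c2=3.
Step 14. [r5c2∈{4}] r5c2's peers cover all but 4 ⇒ r5c2=4.
Step 15. [r6c3∈{2}] nothing but 2 survives at r6c3, so r6c3=2.
Step 16. [r3c4∈{4}] r3c4 is down to just 4 ⇒ r3c4=4.
Step 17. [r4c3∈{5}] nothing but 5 survives at r4c3, so r4c3=5.
Step 18. [r1c5∈{1}] r1c5 is down to just 1. So r1c5=1.
Step 19. [r3c5∈{5}] r3c5's peers cover all but 5 ⇒ r3c5=5.
Step 20. [r1c4∈{3}] only 3 remains possible at r1c4, so r1c4=3.
Step 21. [r2c1∈{2}] r2c1's peers cover all but 2 ⇒ r2c1=2.
Step 22. [r4c4∈{6}] r4c4 is down to just 6. So r4c4=6.

Answer: 6 5 4 3 1 2 / 2 3 1 5 4 6 / 3 2 6 4 5 1 / 4 1 5 6 2 3 / 1 4 3 2 6 5 / 5 6 2 1 3 4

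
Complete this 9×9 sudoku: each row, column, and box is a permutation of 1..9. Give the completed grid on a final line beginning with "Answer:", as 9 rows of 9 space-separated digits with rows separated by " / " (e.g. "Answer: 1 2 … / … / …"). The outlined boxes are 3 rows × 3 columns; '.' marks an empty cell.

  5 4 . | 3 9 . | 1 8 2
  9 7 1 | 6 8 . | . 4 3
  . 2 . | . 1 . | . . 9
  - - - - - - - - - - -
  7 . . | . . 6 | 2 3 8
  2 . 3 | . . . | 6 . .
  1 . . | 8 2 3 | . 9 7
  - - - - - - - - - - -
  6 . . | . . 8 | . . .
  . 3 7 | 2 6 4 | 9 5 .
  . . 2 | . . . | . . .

Step 1. [r5c9∈{1,4,5}] 5 has one home in col 9: r5c9 ⇒ r5c9=5.
Step 2. [r4c4∈{1,4,5,9}] r4c4 is the only open cell in row 4 admitting 1. So r4c4=1.
Step 3. [r9c6∈{1,5,7,9}] in col 6, 1 fits only at r9c6. So r9c6=1.
Step 4. [r9c7∈{3,4,7,8}] in col 7, 8 fits only at r9c7. So r9c7=8.
Step 5. [r4c5∈{4,5}] across box 5, 5 lands solely at r4c5 ⇒ r4c5=5.
Step 6. [r7c2∈{1,5,9}] in col 2, 1 fits only at r7c2. So r7c2=1.
Step 7. [r3c8∈{6,7}] box 3 places 6 nowhere but r3c8. So r3c8=6.
Step 8. [r9c8∈{7}] nothing but 7 survives at r9c8, so r9c8=7.
Step 9. [r7c9∈{4}] nothing but 4 survives at r7c9. So r7c9=4.
Step 10. [r1c6∈{7}] nothing but 7 survives at r1c6. So r1c6=7.
Step 11. [r4c2∈{9}] r4c2 has the single candidate 9 ⇒ r4c2=9.
Step 12. [r9c4∈{5,9}] r9c4 is the only open cell in row 9 admitting 9, so r9c4=9.
Step 13. [r7c4∈{5,7}] r7c4 is the only open cell in box 8 admitting 5. So r7c4=5.
Step 14. [r6c3∈{4,5,6}] 5 has one home in col 3: r6c3, so r6c3=5.
Step 15. [r3c6∈{5}] only 5 remains possible at r3c6. So r3c6=5.
Step 16. [r5c4∈{4,7}] r5c4 is the only open cell in col 4 admitting 7. So r5c4=7.
Step 17. [r8c1∈{8}] r8c1's peers cover all but 8, so r8c1=8.
Step 18. [r7c7∈{3}] nothing but 3 survives at r7c7 ⇒ r7c7=3.
Step 19. [r7c8∈{2}] r7c8 has the single candidate 2 ⇒ r7c8=2.
Step 20. [r3c1∈{3}] nothing but 3 survives at r3c1, so r3c1=3.
Step 21. [r9c1∈{4}] nothing but 4 survives at r9c1 ⇒ r9c1=4.
Step 22. [r8c9∈{1}] nothing but 1 survives at r8c9 ⇒ r8c9=1.
Step 23. [r5c2∈{8}] only 8 remains possible at r5c2. So r5c2=8.
Step 24. [r7c5∈{7}] only 7 remains possible at r7c5. So r7c5=7.
Step 25. [r3c3∈{8}] r3c3 is down to just 8, so r3c3=8.
Step 26. [r4c3∈{4}] r4c3 is down to just 4, so r4c3=4.
Step 27. [r2c6∈{2}] r2c6's peers cover all but 2. So r2c6=2.
Step 28. [r5c6∈{9}] r5c6 has the single candidate 9, so r5c6=9.
Step 29. [r3c7∈{7}] nothing but 7 survives at r3c7, so r3c7=7.
Step 30. [r7c3∈{9}] r7c3's peers cover all but 9 ⇒ r7c3=9.
Step 31. [r3c4∈{4}] r3c4's peers cover all but 4, so r3c4=4.
Step 32. [r9c9∈{6}] r9c9 is down to just 6 ⇒ r9c9=6.
Step 33. [r9c5∈{3}] nothing but 3 survives at r9c5 ⇒ r9c5=3.
Step 34. [r5c5∈{4}] r5c5's peers cover all but 4 ⇒ r5c5=4.
Step 35. [r5c8∈{1}] r5c8 is down to just 1 ⇒ r5c8=1.
Step 36. [r6c2∈{6}] r6c2's peers cover all but 6, so r6c2=6.
Step 37. [r2c7∈{5}] only 5 remains possible at r2c7 ⇒ r2c7=5.
Step 38. [r9c2∈{5}] r9c2 has the single candidate 5 ⇒ r9c2=5.
Step 39. [r1c3∈{6}] nothing but 6 survives at r1c3, so r1c3=6.
Step 40. [r6c7∈{4}] nothing but 4 survives at r6c7 ⇒ r6c7=4.

Answer: 5 4 6 3 9 7 1 8 2 / 9 7 1 6 8 2 5 4 3 / 3 2 8 4 1 5 7 6 9 / 7 9 4 1 5 6 2 3 8 / 2 8 3 7 4 9 6 1 5 / 1 6 5 8 2 3 4 9 7 / 6 1 9 5 7 8 3 2 4 / 8 3 7 2 6 4 9 5 1 / 4 5 2 9 3 1 8 7 6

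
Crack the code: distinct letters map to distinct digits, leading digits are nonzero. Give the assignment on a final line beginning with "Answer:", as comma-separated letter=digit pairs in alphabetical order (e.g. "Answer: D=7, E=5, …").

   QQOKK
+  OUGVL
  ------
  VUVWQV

Step 1. [col 1: K + L ≡ V (mod 10)] no forcing yet in column 1 (carry-in 0); K=6 is free and consistent — try it ⇒ K=6.
Step 2. [col 1: K + L ≡ V (mod 10)] L=5 is one option consistent with column 1 (K + L ≡ V (mod 10), carry-in 0) — take it ⇒ L=5.
Step 3. [col 1: K + L ≡ V (mod 10)] column 1 reads K+L+carry(0)=V with K=6, L=5; with digits 5,6 already taken and all letters distinct, the only value for V is 1 ⇒ V=1.
Step 4. [col 2: K + V ≡ Q (mod 10)] column 2: given K=6, V=1, carry-in 1, and digits 1,5,6 already taken and all letters distinct, K+V≡Q (mod 10) forces Q=8. So Q=8.
Step 5. [col 3: O + G ≡ W (mod 10)] column 3 (O + G ≡ W (mod 10), carry-in 0) doesn't pin G yet; pick G=7 and continue, so G=7.
Step 6. [col 3: O + G ≡ W (mod 10)] no forcing yet in column 3 (carry-in 0); W=0 is free and consistent — try it. So W=0.
Step 7. [col 3: O + G ≡ W (mod 10)] column 3 reads O+G+carry(0)=W with G=7, W=0; with digits 0,1,5,6,7,8 already taken and all letters distinct, the only value for O is 3 ⇒ O=3.
Step 8. [col 4: Q + U ≡ V (mod 10)] column 4: given Q=8, V=1, carry-in 1, and digits 0,1,3,5,6,7,8 already taken and all letters distinct, Q+U≡V (mod 10) forces U=2 ⇒ U=2.

Answer: G=7, K=6, L=5, O=3, Q=8, U=2, V=1, W=0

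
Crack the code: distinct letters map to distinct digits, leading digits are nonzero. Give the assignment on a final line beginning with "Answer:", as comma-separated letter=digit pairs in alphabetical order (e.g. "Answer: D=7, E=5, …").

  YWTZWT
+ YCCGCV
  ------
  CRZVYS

Step 1. [col 1: T + V ≡ S (mod 10)] column 1 (T + V ≡ S (mod 10), carry-in 0) doesn't pin T yet; pick T=8 and continue ⇒ T=8.
Step 2. [col 1: T + V ≡ S (mod 10)] no forcing yet in column 1 (carry-in 0); S=9 is free and consistent — try it, so S=9.
Step 3. [col 1: T + V ≡ S (mod 10)] column 1: given T=8, S=9, carry-in 0, and digits 8,9 already taken and all letters distinct, T+V≡S (mod 10) forces V=1. So V=1.
Step 4. [col 2: W + C ≡ Y (mod 10)] Y=2 is one option consistent with column 2 (W + C ≡ Y (mod 10), carry-in 0) — take it ⇒ Y=2.
Step 5. [col 2: W + C ≡ Y (mod 10)] column 2 (W + C ≡ Y (mod 10), carry-in 0) doesn't pin C yet; pick C=5 and continue, so C=5.
Step 6. [col 2: W + C ≡ Y (mod 10)] column 2: given C=5, Y=2, carry-in 0, and digits 1,2,5,8,9 already taken and all letters distinct, W+C≡Y (mod 10) forces W=7, so W=7.
Step 7. [col 3: Z + G ≡ V (mod 10)] no forcing yet in column 3 (carry-in 1); Z=4 is free and consistent — try it. So Z=4.
Step 8. [col 3: Z + G ≡ V (mod 10)] column 3: given Z=4, V=1, carry-in 1, and digits 1,2,4,5,7,8,9 already taken and all letters distinct, Z+G≡V (mod 10) forces G=6. So G=6.
Step 9. [col 5: W + C ≡ R (mod 10)] column 5: given W=7, C=5, carry-in 1, and digits 1,2,4,5,6,7,8,9 already taken and all letters distinct, W+C≡R (mod 10) forces R=3, so R=3.

Answer: C=5, G=6, R=3, S=9, T=8, V=1, W=7, Y=2, Z=4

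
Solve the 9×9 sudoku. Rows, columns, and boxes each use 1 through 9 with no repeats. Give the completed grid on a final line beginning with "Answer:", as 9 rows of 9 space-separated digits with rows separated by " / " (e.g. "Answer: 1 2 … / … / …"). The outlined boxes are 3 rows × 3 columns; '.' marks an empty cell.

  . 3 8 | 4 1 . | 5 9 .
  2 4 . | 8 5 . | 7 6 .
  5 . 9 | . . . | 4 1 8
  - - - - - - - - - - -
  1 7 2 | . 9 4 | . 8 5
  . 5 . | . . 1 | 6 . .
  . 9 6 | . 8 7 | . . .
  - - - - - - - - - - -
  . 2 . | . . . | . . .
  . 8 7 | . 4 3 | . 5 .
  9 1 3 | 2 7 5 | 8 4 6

Step 1. [r5c4∈{3}] nothing but 3 survives at r5c4 ⇒ r5c4=3.
Step 2. [r7c5∈{6}] only 6 remains possible at r7c5, so r7c5=6.
Step 3. [r5c9∈{2,4,7,9}] 9 has one home in row 5: r5c9 ⇒ r5c9=9.
Step 4. [r6c9∈{1,2,3,4}] 4 has one home in col 9: r6c9. So r6c9=4.
Step 5. [r6c7∈{1,2,3}] 1 has one home in row 6: r6c7 ⇒ r6c7=1.
Step 6. [r3c2∈{6}] r3c2 is down to just 6. So r3c2=6.
Step 7. [r7c9∈{1,3,7}] r7c9 is the only open cell in col 9 admitting 7, so r7c9=7.
Step 8. [r4c7∈{3}] r4c7 is down to just 3. So r4c7=3.
Step 9. [r7c7∈{9}] r7c7's peers cover all but 9 ⇒ r7c7=9.
Step 10. [r3c6∈{2}] r3c6 has the single candidate 2 ⇒ r3c6=2.
Step 11. [r8c9∈{1,2}] in col 9, 1 fits only at r8c9. So r8c9=1.
Step 12. [r7c1∈{4}] r7c1 is down to just 4. So r7c1=4.
Step 13. [r5c8∈{2,7}] across row 5, 7 lands solely at r5c8. So r5c8=7.
Step 14. [r4c4∈{6}] r4c4 has the single candidate 6. So r4c4=6.
Step 15. [r2c6∈{9}] r2c6 is down to just 9 ⇒ r2c6=9.
Step 16. [r1c1∈{7}] nothing but 7 survives at r1c1. So r1c1=7.
Step 17. [r6c1∈{3}] only 3 remains possible at r6c1 ⇒ r6c1=3.
Step 18. [r8c4∈{9}] r8c4 is down to just 9 ⇒ r8c4=9.
Step 19. [r6c8∈{2}] only 2 remains possible at r6c8, so r6c8=2.
Step 20. [r7c6∈{8}] r7c6 is down to just 8. So r7c6=8.
Step 21. [r1c6∈{6}] r1c6 is down to just 6, so r1c6=6.
Step 22. [r6c4∈{5}] r6c4 is down to just 5. So r6c4=5.
Step 23. [r7c4∈{1}] nothing but 1 survives at r7c4. So r7c4=1.
Step 24. [r3c5∈{3}] only 3 remains possible at r3c5, so r3c5=3.
Step 25. [r8c7∈{2}] r8c7 has the single candidate 2. So r8c7=2.
Step 26. [r5c3∈{4}] r5c3 has the single candidate 4 ⇒ r5c3=4.
Step 27. [r3c4∈{7}] r3c4 has the single candidate 7. So r3c4=7.
Step 28. [r5c1∈{8}] r5c1 is down to just 8, so r5c1=8.
Step 29. [r1c9∈{2}] nothing but 2 survives at r1c9 ⇒ r1c9=2.
Step 30. [r8c1∈{6}] r8c1's peers cover all but 6. So r8c1=6.
Step 31. [r7c3∈{5}] nothing but 5 survives at r7c3 ⇒ r7c3=5.
Step 32. [r2c9∈{3}] only 3 remains possible at r2c9. So r2c9=3.
Step 33. [r2c3∈{1}] r2c3 has the single candidate 1 ⇒ r2c3=1.
Step 34. [r5c5∈{2}] r5c5 is down to just 2. So r5c5=2.
Step 35. [r7c8∈{3}] r7c8 is down to just 3, so r7c8=3.

Answer: 7 3 8 4 1 6 5 9 2 / 2 4 1 8 5 9 7 6 3 / 5 6 9 7 3 2 4 1 8 / 1 7 2 6 9 4 3 8 5 / 8 5 4 3 2 1 6 7 9 / 3 9 6 5 8 7 1 2 4 / 4 2 5 1 6 8 9 3 7 / 6 8 7 9 4 3 2 5 1 / 9 1 3 2 7 5 8 4 6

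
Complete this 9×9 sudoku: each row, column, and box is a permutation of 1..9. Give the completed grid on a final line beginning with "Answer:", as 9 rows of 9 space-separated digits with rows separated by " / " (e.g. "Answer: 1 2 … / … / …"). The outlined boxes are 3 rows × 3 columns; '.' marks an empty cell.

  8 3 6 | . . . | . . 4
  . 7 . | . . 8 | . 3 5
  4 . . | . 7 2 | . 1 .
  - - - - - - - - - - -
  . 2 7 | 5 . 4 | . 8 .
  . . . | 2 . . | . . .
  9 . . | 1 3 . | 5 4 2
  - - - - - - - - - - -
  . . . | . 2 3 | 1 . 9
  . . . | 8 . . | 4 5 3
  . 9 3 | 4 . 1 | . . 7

Step 1. [r1c4∈{9}] r1c4 has the single candidate 9 ⇒ r1c4=9.
Step 2. [r5c8∈{6,7,9}] r5c8 is the only open cell in col 8 admitting 9 ⇒ r5c8=9.
Step 3. [r7c8∈{6}] only 6 remains possible at r7c8. So r7c8=6.
Step 4. [r6c3∈{8}] r6c3's peers cover all but 8, so r6c3=8.
Step 5. [r6c2∈{6}] only 6 remains possible at r6c2, so r6c2=6.
Step 6. [r5c7∈{3,6,7}] across box 6, 7 lands solely at r5c7 ⇒ r5c7=7.
Step 7. [r5c6∈{6}] nothing but 6 survives at r5c6, so r5c6=6.
Step 8. [r5c9∈{1}] only 1 remains possible at r5c9 ⇒ r5c9=1.
Step 9. [r3c2∈{5}] r3c2 has the single candidate 5, so r3c2=5.
Step 10. [r9c5∈{5,6}] across box 8, 5 lands solely at r9c5 ⇒ r9c5=5.
Step 11. [r9c8∈{2}] r9c8 is down to just 2, so r9c8=2.
Step 12. [r8c5∈{6,9}] in box 8, 6 fits only at r8c5. So r8c5=6.
Step 13. [r4c1∈{1,3}] row 4 places 1 nowhere but r4c1. So r4c1=1.
Step 14. [r2c3∈{1,2,9}] in box 1, 1 fits only at r2c3. So r2c3=1.
Step 15. [r2c7∈{2,6,9}] r2c7 is the only open cell in row 2 admitting 9, so r2c7=9.
Step 16. [r3c9∈{6,8}] col 9 places 8 nowhere but r3c9. So r3c9=8.
Step 17. [r3c7∈{6}] only 6 remains possible at r3c7. So r3c7=6.
Step 18. [r5c2∈{4}] r5c2's peers cover all but 4 ⇒ r5c2=4.
Step 19. [r7c4∈{7}] nothing but 7 survives at r7c4 ⇒ r7c4=7.
Step 20. [r5c3∈{5}] r5c3's peers cover all but 5. So r5c3=5.
Step 21. [r2c1∈{2}] r2c1's peers cover all but 2 ⇒ r2c1=2.
Step 22. [r2c4∈{6}] r2c4's peers cover all but 6 ⇒ r2c4=6.
Step 23. [r8c2∈{1}] only 1 remains possible at r8c2, so r8c2=1.
Step 24. [r5c1∈{3}] r5c1 is down to just 3, so r5c1=3.
Step 25. [r9c1∈{6}] nothing but 6 survives at r9c1, so r9c1=6.
Step 26. [r6c6∈{7}] only 7 remains possible at r6c6. So r6c6=7.
Step 27. [r9c7∈{8}] r9c7 is down to just 8, so r9c7=8.
Step 28. [r4c5∈{9}] nothing but 9 survives at r4c5. So r4c5=9.
Step 29. [r3c3∈{9}] r3c3's peers cover all but 9. So r3c3=9.
Step 30. [r1c8∈{7}] r1c8's peers cover all but 7, so r1c8=7.
Step 31. [r1c6∈{5}] nothing but 5 survives at r1c6, so r1c6=5.
Step 32. [r3c4∈{3}] r3c4 has the single candidate 3, so r3c4=3.
Step 33. [r1c5∈{1}] nothing but 1 survives at r1c5 ⇒ r1c5=1.
Step 34. [r5c5∈{8}] only 8 remains possible at r5c5. So r5c5=8.
Step 35. [r2c5∈{4}] r2c5 has the single candidate 4 ⇒ r2c5=4.
Step 36. [r4c9∈{6}] r4c9 is down to just 6, so r4c9=6.
Step 37. [r1c7∈{2}] nothing but 2 survives at r1c7, so r1c7=2.
Step 38. [r7c3∈{4}] r7c3 is down to just 4. So r7c3=4.
Step 39. [r8c3∈{2}] r8c3 is down to just 2 ⇒ r8c3=2.
Step 40. [r4c7∈{3}] r4c7's peers cover all but 3, so r4c7=3.
Step 41. [r7c2∈{8}] only 8 remains possible at r7c2. So r7c2=8.
Step 42. [r8c6∈{9}] r8c6 is down to just 9, so r8c6=9.
Step 43. [r7c1∈{5}] r7c1 has the single candidate 5 ⇒ r7c1=5.
Step 44. [r8c1∈{7}] only 7 remains possible at r8c1, so r8c1=7.

Answer: 8 3 6 9 1 5 2 7 4 / 2 7 1 6 4 8 9 3 5 / 4 5 9 3 7 2 6 1 8 / 1 2 7 5 9 4 3 8 6 / 3 4 5 2 8 6 7 9 1 / 9 6 8 1 3 7 5 4 2 / 5 8 4 7 2 3 1 6 9 / 7 1 2 8 6 9 4 5 3 / 6 9 3 4 5 1 8 2 7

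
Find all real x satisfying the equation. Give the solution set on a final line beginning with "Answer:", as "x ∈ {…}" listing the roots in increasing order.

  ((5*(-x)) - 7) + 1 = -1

Step 1. [((5*(-x)) - 7) + 1 = -1] peel the +1: subtract 1 from each side. So sub: (5*(-x)) - 7 = -2.
Step 2. [(5*(-x)) - 7 = -2] -7 is outermost — add 7 both sides, so sub: 5*(-x) = 5.
Step 3. [5*(-x) = 5] LHS = 5·(…); ÷5 both sides, so div: -x = 1.
Step 4. [-x = 1] flip signs both sides, so neg: x = -1.

Answer: x ∈ {-1}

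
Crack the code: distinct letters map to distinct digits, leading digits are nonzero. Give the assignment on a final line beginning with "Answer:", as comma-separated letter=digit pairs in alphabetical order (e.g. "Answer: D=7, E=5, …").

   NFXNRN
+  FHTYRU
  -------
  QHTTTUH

Step 1. [Q] Q is the leading digit of a 7-digit sum of two 6-digit numbers; the final carry is exactly 1. So Q=1.
Step 2. [col 1: N + U ≡ H (mod 10)] column 1 (N + U ≡ H (mod 10), carry-in 0) doesn't pin H yet; pick H=5 and continue, so H=5.
Step 3. [col 1: N + U ≡ H (mod 10)] N=8 is one option consistent with column 1 (N + U ≡ H (mod 10), carry-in 0) — take it ⇒ N=8.
Step 4. [col 1: N + U ≡ H (mod 10)] in column 1 we have N+U≡H with carry-in 0; given N=8, H=5 and digits 1,5,8 already taken and all letters distinct, that pins U to 7 ⇒ U=7.
Step 5. [col 2: R + R ≡ U (mod 10)] column 2: given U=7, carry-in 1, and digits 1,5,7,8 already taken and all letters distinct, R+R≡U (mod 10) forces R=3 ⇒ R=3.
Step 6. [col 3: N + Y ≡ T (mod 10)] no forcing yet in column 3 (carry-in 0); Y=4 is free and consistent — try it ⇒ Y=4.
Step 7. [col 3: N + Y ≡ T (mod 10)] in column 3 we have N+Y≡T with carry-in 0; given N=8, Y=4 and digits 1,3,4,5,7,8 already taken and all letters distinct, that pins T to 2. So T=2.
Step 8. [col 4: X + T ≡ T (mod 10)] column 4 reads X+T+carry(1)=T with T=2; with digits 1,2,3,4,5,7,8 already taken and all letters distinct, the only value for X is 9 ⇒ X=9.
Step 9. [col 5: F + H ≡ T (mod 10)] in column 5 we have F+H≡T with carry-in 1; given H=5, T=2 and digits 1,2,3,4,5,7,8,9 already taken and all letters distinct, that pins F to 6. So F=6.

Answer: F=6, H=5, N=8, Q=1, R=3, T=2, U=7, X=9, Y=4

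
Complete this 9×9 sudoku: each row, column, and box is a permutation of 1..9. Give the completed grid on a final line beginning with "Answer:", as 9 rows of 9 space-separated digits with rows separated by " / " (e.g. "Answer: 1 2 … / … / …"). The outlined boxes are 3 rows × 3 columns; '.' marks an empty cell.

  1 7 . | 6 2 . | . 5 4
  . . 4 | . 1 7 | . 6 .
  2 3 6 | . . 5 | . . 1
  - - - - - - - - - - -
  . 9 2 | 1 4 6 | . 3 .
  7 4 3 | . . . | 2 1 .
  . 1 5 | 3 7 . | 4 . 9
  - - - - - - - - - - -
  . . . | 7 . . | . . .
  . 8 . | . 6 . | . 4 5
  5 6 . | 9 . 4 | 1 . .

Step 1. [r6c8∈{8}] only 8 remains possible at r6c8 ⇒ r6c8=8.
Step 2. [r2c4∈{8}] only 8 remains possible at r2c4, so r2c4=8.
Step 3. [r3c5∈{9}] r3c5 has the single candidate 9 ⇒ r3c5=9.
Step 4. [r7c8∈{2,9}] col 8 places 9 nowhere but r7c8 ⇒ r7c8=9.
Step 5. [r9c3∈{7}] r9c3 has the single candidate 7 ⇒ r9c3=7.
Step 6. [r2c9∈{2,3}] r2c9 is the only open cell in row 2 admitting 2, so r2c9=2.
Step 7. [r2c7∈{3,9}] in row 2, 3 fits only at r2c7 ⇒ r2c7=3.
Step 8. [r7c5∈{3,5,8}] r7c5 is the only open cell in row 7 admitting 5 ⇒ r7c5=5.
Step 9. [r9c5∈{3,8}] across col 5, 3 lands solely at r9c5, so r9c5=3.
Step 10. [r7c6∈{1,2,8}] r7c6 is the only open cell in box 8 admitting 8. So r7c6=8.
Step 11. [r3c7∈{7,8}] in row 3, 8 fits only at r3c7, so r3c7=8.
Step 12. [r2c1∈{9}] only 9 remains possible at r2c1 ⇒ r2c1=9.
Step 13. [r7c9∈{3,6}] in col 9, 3 fits only at r7c9 ⇒ r7c9=3.
Step 14. [r8c6∈{1,2}] r8c6 is the only open cell in col 6 admitting 1, so r8c6=1.
Step 15. [r8c7∈{7}] nothing but 7 survives at r8c7. So r8c7=7.
Step 16. [r3c4∈{4}] r3c4 has the single candidate 4. So r3c4=4.
Step 17. [r8c1∈{3}] r8c1's peers cover all but 3 ⇒ r8c1=3.
Step 18. [r2c2∈{5}] r2c2 has the single candidate 5, so r2c2=5.
Step 19. [r5c6∈{9}] r5c6 is down to just 9, so r5c6=9.
Step 20. [r8c4∈{2}] r8c4's peers cover all but 2 ⇒ r8c4=2.
Step 21. [r8c3∈{9}] only 9 remains possible at r8c3. So r8c3=9.
Step 22. [r5c5∈{8}] only 8 remains possible at r5c5 ⇒ r5c5=8.
Step 23. [r7c7∈{6}] r7c7's peers cover all but 6 ⇒ r7c7=6.
Step 24. [r1c3∈{8}] r1c3 has the single candidate 8 ⇒ r1c3=8.
Step 25. [r3c8∈{7}] r3c8 has the single candidate 7, so r3c8=7.
Step 26. [r6c1∈{6}] only 6 remains possible at r6c1, so r6c1=6.
Step 27. [r5c4∈{5}] r5c4 has the single candidate 5. So r5c4=5.
Step 28. [r1c7∈{9}] r1c7's peers cover all but 9, so r1c7=9.
Step 29. [r6c6∈{2}] only 2 remains possible at r6c6 ⇒ r6c6=2.
Step 30. [r4c9∈{7}] only 7 remains possible at r4c9 ⇒ r4c9=7.
Step 31. [r9c8∈{2}] nothing but 2 survives at r9c8, so r9c8=2.
Step 32. [r4c7∈{5}] r4c7 is down to just 5, so r4c7=5.
Step 33. [r7c3∈{1}] nothing but 1 survives at r7c3, so r7c3=1.
Step 34. [r4c1∈{8}] only 8 remains possible at r4c1 ⇒ r4c1=8.
Step 35. [r7c2∈{2}] r7c2 is down to just 2. So r7c2=2.
Step 36. [r5c9∈{6}] nothing but 6 survives at r5c9 ⇒ r5c9=6.
Step 37. [r7c1∈{4}] r7c1 has the single candidate 4. So r7c1=4.
Step 38. [r9c9∈{8}] r9c9's peers cover all but 8 ⇒ r9c9=8.
Step 39. [r1c6∈{3}] r1c6 is down to just 3 ⇒ r1c6=3.

Answer: 1 7 8 6 2 3 9 5 4 / 9 5 4 8 1 7 3 6 2 / 2 3 6 4 9 5 8 7 1 / 8 9 2 1 4 6 5 3 7 / 7 4 3 5 8 9 2 1 6 / 6 1 5 3 7 2 4 8 9 / 4 2 1 7 5 8 6 9 3 / 3 8 9 2 6 1 7 4 5 / 5 6 7 9 3 4 1 2 8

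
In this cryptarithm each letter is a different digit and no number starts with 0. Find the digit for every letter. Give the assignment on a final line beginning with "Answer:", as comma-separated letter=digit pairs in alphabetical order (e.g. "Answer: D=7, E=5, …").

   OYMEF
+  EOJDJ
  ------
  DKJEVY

Step 1. [col 1: F + J ≡ Y (mod 10)] several values work for Y in column 1 (F + J ≡ Y (mod 10), carry-in 0); try Y=2, so Y=2.
Step 2. [col 1: F + J ≡ Y (mod 10)] J=7 is one option consistent with column 1 (F + J ≡ Y (mod 10), carry-in 0) — take it, so J=7.
Step 3. [D] adding two 5-digit numbers gives at most 5+1 digits, and here it does — D is that final carry and must be 1 ⇒ D=1.
Step 4. [col 1: F + J ≡ Y (mod 10)] from column 1 (J=7, Y=2, carry-in 0, digits 1,2,7 already taken and all letters distinct): F must equal 5, so F=5.
Step 5. [col 2: E + D ≡ V (mod 10)] E=6 is one option consistent with column 2 (E + D ≡ V (mod 10), carry-in 1) — take it. So E=6.
Step 6. [col 2: E + D ≡ V (mod 10)] in column 2 we have E+D≡V with carry-in 1; given E=6, D=1 and digits 1,2,5,6,7 already taken and all letters distinct, that pins V to 8. So V=8.
Step 7. [col 3: M + J ≡ E (mod 10)] column 3: given J=7, E=6, carry-in 0, and digits 1,2,5,6,7,8 already taken and all letters distinct, M+J≡E (mod 10) forces M=9 ⇒ M=9.
Step 8. [col 4: Y + O ≡ J (mod 10)] column 4: given Y=2, J=7, carry-in 1, and digits 1,2,5,6,7,8,9 already taken and all letters distinct, Y+O≡J (mod 10) forces O=4. So O=4.
Step 9. [col 5: O + E ≡ K (mod 10)] column 5 reads O+E+carry(0)=K with O=4, E=6; with digits 1,2,4,5,6,7,8,9 already taken and all letters distinct, the only value for K is 0 ⇒ K=0.

Answer: D=1, E=6, F=5, J=7, K=0, M=9, O=4, V=8, Y=2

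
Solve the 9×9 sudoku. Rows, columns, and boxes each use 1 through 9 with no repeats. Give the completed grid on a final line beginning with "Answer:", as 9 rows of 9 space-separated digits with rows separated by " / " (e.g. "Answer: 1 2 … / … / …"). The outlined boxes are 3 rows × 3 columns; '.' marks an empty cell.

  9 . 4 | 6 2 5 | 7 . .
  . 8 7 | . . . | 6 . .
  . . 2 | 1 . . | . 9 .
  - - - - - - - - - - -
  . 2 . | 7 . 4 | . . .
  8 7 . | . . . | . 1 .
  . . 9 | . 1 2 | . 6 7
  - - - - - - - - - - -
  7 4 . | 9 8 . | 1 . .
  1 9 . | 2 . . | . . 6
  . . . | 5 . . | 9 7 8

Step 1. [r5c4∈{3}] r5c4 is down to just 3, so r5c4=3.
Step 2. [r2c9∈{1,2,3,4,5}] 1 has one home in row 2: r2c9 ⇒ r2c9=1.
Step 3. [r1c9∈{3}] r1c9 has the single candidate 3 ⇒ r1c9=3.
Step 4. [r9c5∈{3,4,6}] across row 9, 4 lands solely at r9c5 ⇒ r9c5=4.
Step 5. [r4c3∈{1,3,5,6}] in row 4, 1 fits only at r4c3. So r4c3=1.
Step 6. [r5c7∈{2,4,5}] across col 7, 2 lands solely at r5c7. So r5c7=2.
Step 7. [r5c9∈{4,5,9}] r5c9 is the only open cell in row 5 admitting 4, so r5c9=4.
Step 8. [r3c9∈{5}] only 5 remains possible at r3c9 ⇒ r3c9=5.
Step 9. [r6c2∈{3,5}] across col 2, 5 lands solely at r6c2. So r6c2=5.
Step 10. [r5c3∈{6}] only 6 remains possible at r5c3 ⇒ r5c3=6.
Step 11. [r4c1∈{3}] r4c1's peers cover all but 3 ⇒ r4c1=3.
Step 12. [r3c2∈{3,6}] box 1 places 3 nowhere but r3c2 ⇒ r3c2=3.
Step 13. [r5c6∈{9}] only 9 remains possible at r5c6, so r5c6=9.
Step 14. [r2c6∈{3}] only 3 remains possible at r2c6, so r2c6=3.
Step 15. [r8c5∈{3,7}] col 5 places 3 nowhere but r8c5. So r8c5=3.
Step 16. [r7c8∈{2,3,5}] col 8 places 3 nowhere but r7c8, so r7c8=3.
Step 17. [r3c7∈{4,8}] across row 3, 4 lands solely at r3c7 ⇒ r3c7=4.
Step 18. [r8c7∈{5}] only 5 remains possible at r8c7 ⇒ r8c7=5.
Step 19. [r9c2∈{6}] r9c2 has the single candidate 6, so r9c2=6.
Step 20. [r4c7∈{8}] r4c7 has the single candidate 8. So r4c7=8.
Step 21. [r3c5∈{7}] r3c5 has the single candidate 7. So r3c5=7.
Step 22. [r4c5∈{5,6}] in row 4, 6 fits only at r4c5. So r4c5=6.
Step 23. [r3c6∈{8}] r3c6's peers cover all but 8. So r3c6=8.
Step 24. [r9c3∈{3}] r9c3's peers cover all but 3. So r9c3=3.
Step 25. [r5c5∈{5}] r5c5 is down to just 5 ⇒ r5c5=5.
Step 26. [r7c3∈{5}] r7c3 is down to just 5, so r7c3=5.
Step 27. [r2c5∈{9}] r2c5's peers cover all but 9, so r2c5=9.
Step 28. [r2c4∈{4}] r2c4 is down to just 4 ⇒ r2c4=4.
Step 29. [r6c7∈{3}] r6c7 has the single candidate 3 ⇒ r6c7=3.
Step 30. [r9c1∈{2}] r9c1 is down to just 2, so r9c1=2.
Step 31. [r3c1∈{6}] r3c1 is down to just 6. So r3c1=6.
Step 32. [r8c6∈{7}] r8c6 is down to just 7, so r8c6=7.
Step 33. [r6c1∈{4}] nothing but 4 survives at r6c1. So r6c1=4.
Step 34. [r9c6∈{1}] only 1 remains possible at r9c6. So r9c6=1.
Step 35. [r7c6∈{6}] r7c6 has the single candidate 6. So r7c6=6.
Step 36. [r1c2∈{1}] only 1 remains possible at r1c2. So r1c2=1.
Step 37. [r8c3∈{8}] r8c3 has the single candidate 8, so r8c3=8.
Step 38. [r7c9∈{2}] r7c9's peers cover all but 2, so r7c9=2.
Step 39. [r4c8∈{5}] nothing but 5 survives at r4c8 ⇒ r4c8=5.
Step 40. [r1c8∈{8}] nothing but 8 survives at r1c8, so r1c8=8.
Step 41. [r2c1∈{5}] r2c1 has the single candidate 5 ⇒ r2c1=5.
Step 42. [r2c8∈{2}] r2c8's peers cover all but 2 ⇒ r2c8=2.
Step 43. [r4c9∈{9}] nothing but 9 survives at r4c9. So r4c9=9.
Step 44. [r6c4∈{8}] nothing but 8 survives at r6c4, so r6c4=8.
Step 45. [r8c8∈{4}] nothing but 4 survives at r8c8 ⇒ r8c8=4.

Answer: 9 1 4 6 2 5 7 8 3 / 5 8 7 4 9 3 6 2 1 / 6 3 2 1 7 8 4 9 5 / 3 2 1 7 6 4 8 5 9 / 8 7 6 3 5 9 2 1 4 / 4 5 9 8 1 2 3 6 7 / 7 4 5 9 8 6 1 3 2 / 1 9 8 2 3 7 5 4 6 / 2 6 3 5 4 1 9 7 8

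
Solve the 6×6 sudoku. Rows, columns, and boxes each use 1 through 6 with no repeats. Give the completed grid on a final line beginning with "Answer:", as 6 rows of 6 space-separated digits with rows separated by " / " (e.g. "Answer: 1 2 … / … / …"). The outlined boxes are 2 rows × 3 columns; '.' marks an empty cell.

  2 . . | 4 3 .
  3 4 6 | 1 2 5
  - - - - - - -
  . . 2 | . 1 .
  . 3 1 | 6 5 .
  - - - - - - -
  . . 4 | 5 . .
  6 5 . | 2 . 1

Step 1. [r5c6∈{3,6}] in row 5, 3 fits only at r5c6 ⇒ r5c6=3.
Step 2. [r3c6∈{4}] r3c6 is down to just 4. So r3c6=4.
Step 3. [r5c1∈{1}] only 1 remains possible at r5c1 ⇒ r5c1=1.
Step 4. [r1c6∈{6}] only 6 remains possible at r1c6. So r1c6=6.
Step 5. [r6c3∈{3}] only 3 remains possible at r6c3, so r6c3=3.
Step 6. [r6c5∈{4}] r6c5's peers cover all but 4, so r6c5=4.
Step 7. [r4c1∈{4}] r4c1's peers cover all but 4. So r4c1=4.
Step 8. [r5c2∈{2}] r5c2 has the single candidate 2, so r5c2=2.
Step 9. [r3c4∈{3}] r3c4 has the single candidate 3 ⇒ r3c4=3.
Step 10. [r5c5∈{6}] r5c5's peers cover all but 6. So r5c5=6.
Step 11. [r4c6∈{2}] nothing but 2 survives at r4c6. So r4c6=2.
Step 12. [r3c1∈{5}] r3c1's peers cover all but 5, so r3c1=5.
Step 13. [r1c3∈{5}] r1c3 is down to just 5. So r1c3=5.
Step 14. [r1c2∈{1}] r1c2 has the single candidate 1, so r1c2=1.
Step 15. [r3c2∈{6}] r3c2 has the single candidate 6 ⇒ r3c2=6.

Answer: 2 1 5 4 3 6 / 3 4 6 1 2 5 / 5 6 2 3 1 4 / 4 3 1 6 5 2 / 1 2 4 5 6 3 / 6 5 3 2 4 1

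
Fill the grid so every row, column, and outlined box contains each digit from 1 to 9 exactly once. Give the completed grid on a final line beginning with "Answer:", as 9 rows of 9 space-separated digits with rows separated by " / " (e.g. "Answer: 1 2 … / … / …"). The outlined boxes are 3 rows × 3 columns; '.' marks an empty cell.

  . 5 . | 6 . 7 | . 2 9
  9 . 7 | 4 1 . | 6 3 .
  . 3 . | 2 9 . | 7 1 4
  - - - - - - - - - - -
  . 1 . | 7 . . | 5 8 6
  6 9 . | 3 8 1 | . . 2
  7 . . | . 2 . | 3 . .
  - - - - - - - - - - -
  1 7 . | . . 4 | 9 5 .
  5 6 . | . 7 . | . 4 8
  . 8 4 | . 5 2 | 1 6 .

Step 1. [r3c1∈{8}] only 8 remains possible at r3c1 ⇒ r3c1=8.
Step 2. [r8c3∈{2,3,9}] 9 has one home in col 3: r8c3, so r8c3=9.
Step 3. [r6c4∈{5,9}] col 4 places 5 nowhere but r6c4, so r6c4=5.
Step 4. [r9c1∈{3}] only 3 remains possible at r9c1. So r9c1=3.
Step 5. [r4c1∈{2,4}] in col 1, 2 fits only at r4c1. So r4c1=2.
Step 6. [r2c9∈{5}] r2c9 is down to just 5 ⇒ r2c9=5.
Step 7. [r1c5∈{3}] r1c5 is down to just 3 ⇒ r1c5=3.
Step 8. [r6c8∈{9}] r6c8 has the single candidate 9 ⇒ r6c8=9.
Step 9. [r2c2∈{2}] r2c2 is down to just 2 ⇒ r2c2=2.
Step 10. [r3c6∈{5}] r3c6's peers cover all but 5 ⇒ r3c6=5.
Step 11. [r5c7∈{4}] r5c7 is down to just 4, so r5c7=4.
Step 12. [r5c3∈{5}] r5c3 has the single candidate 5. So r5c3=5.
Step 13. [r2c6∈{8}] r2c6 is down to just 8 ⇒ r2c6=8.
Step 14. [r9c9∈{7}] r9c9's peers cover all but 7 ⇒ r9c9=7.
Step 15. [r3c3∈{6}] r3c3's peers cover all but 6 ⇒ r3c3=6.
Step 16. [r8c7∈{2}] only 2 remains possible at r8c7, so r8c7=2.
Step 17. [r1c7∈{8}] only 8 remains possible at r1c7, so r1c7=8.
Step 18. [r6c6∈{6}] only 6 remains possible at r6c6 ⇒ r6c6=6.
Step 19. [r7c4∈{8}] r7c4 is down to just 8. So r7c4=8.
Step 20. [r7c5∈{6}] r7c5's peers cover all but 6 ⇒ r7c5=6.
Step 21. [r1c1∈{4}] only 4 remains possible at r1c1, so r1c1=4.
Step 22. [r7c3∈{2}] r7c3's peers cover all but 2. So r7c3=2.
Step 23. [r9c4∈{9}] only 9 remains possible at r9c4, so r9c4=9.
Step 24. [r7c9∈{3}] r7c9 is down to just 3 ⇒ r7c9=3.
Step 25. [r4c3∈{3}] r4c3 is down to just 3. So r4c3=3.
Step 26. [r8c6∈{3}] r8c6 is down to just 3. So r8c6=3.
Step 27. [r8c4∈{1}] only 1 remains possible at r8c4 ⇒ r8c4=1.
Step 28. [r6c9∈{1}] nothing but 1 survives at r6c9 ⇒ r6c9=1.
Step 29. [r5c8∈{7}] only 7 remains possible at r5c8. So r5c8=7.
Step 30. [r4c5∈{4}] nothing but 4 survives at r4c5. So r4c5=4.
Step 31. [r6c2∈{4}] r6c2 has the single candidate 4. So r6c2=4.
Step 32. [r1c3∈{1}] r1c3 has the single candidate 1, so r1c3=1.
Step 33. [r4c6∈{9}] only 9 remains possible at r4c6, so r4c6=9.
Step 34. [r6c3∈{8}] r6c3's peers cover all but 8 ⇒ r6c3=8.

Answer: 4 5 1 6 3 7 8 2 9 / 9 2 7 4 1 8 6 3 5 / 8 3 6 2 9 5 7 1 4 / 2 1 3 7 4 9 5 8 6 / 6 9 5 3 8 1 4 7 2 / 7 4 8 5 2 6 3 9 1 / 1 7 2 8 6 4 9 5 3 / 5 6 9 1 7 3 2 4 8 / 3 8 4 9 5 2 1 6 7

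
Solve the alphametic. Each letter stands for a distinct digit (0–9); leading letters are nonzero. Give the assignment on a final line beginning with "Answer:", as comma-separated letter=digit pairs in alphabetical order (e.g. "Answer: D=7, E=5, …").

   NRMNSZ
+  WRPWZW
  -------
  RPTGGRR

Step 1. [col 1: Z + W ≡ R (mod 10)] no forcing yet in column 1 (carry-in 0); R=1 is free and consistent — try it, so R=1.
Step 2. [col 1: Z + W ≡ R (mod 10)] column 1 (Z + W ≡ R (mod 10), carry-in 0) doesn't pin Z yet; pick Z=3 and continue. So Z=3.
Step 3. [col 1: Z + W ≡ R (mod 10)] column 1: given Z=3, R=1, carry-in 0, and digits 1,3 already taken and all letters distinct, Z+W≡R (mod 10) forces W=8, so W=8.
Step 4. [col 2: S + Z ≡ R (mod 10)] from column 2 (Z=3, R=1, carry-in 1, digits 1,3,8 already taken and all letters distinct): S must equal 7, so S=7.
Step 5. [col 3: N + W ≡ G (mod 10)] N=6 is one option consistent with column 3 (N + W ≡ G (mod 10), carry-in 1) — take it, so N=6.
Step 6. [col 3: N + W ≡ G (mod 10)] from column 3 (N=6, W=8, carry-in 1, digits 1,3,6,7,8 already taken and all letters distinct): G must equal 5 ⇒ G=5.
Step 7. [col 4: M + P ≡ G (mod 10)] column 4 (M + P ≡ G (mod 10), carry-in 1) doesn't pin P yet; pick P=4 and continue ⇒ P=4.
Step 8. [col 4: M + P ≡ G (mod 10)] column 4: given P=4, G=5, carry-in 1, and digits 1,3,4,5,6,7,8 already taken and all letters distinct, M+P≡G (mod 10) forces M=0 ⇒ M=0.
Step 9. [col 5: R + R ≡ T (mod 10)] column 5: given R=1, carry-in 0, and digits 0,1,3,4,5,6,7,8 already taken and all letters distinct, R+R≡T (mod 10) forces T=2 ⇒ T=2.

Answer: G=5, M=0, N=6, P=4, R=1, S=7, T=2, W=8, Z=3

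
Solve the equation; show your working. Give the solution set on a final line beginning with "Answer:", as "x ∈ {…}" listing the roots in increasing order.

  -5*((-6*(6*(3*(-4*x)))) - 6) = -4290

Step 1. [-5*((-6*(6*(3*(-4*x)))) - 6) = -4290] leading coefficient -5: divide by -5. So div: (-6*(6*(3*(-4*x)))) - 6 = 858.
Step 2. [(-6*(6*(3*(-4*x)))) - 6 = 858] -6 is outermost — add 6 both sides. So sub: -6*(6*(3*(-4*x))) = 864.
Step 3. [-6*(6*(3*(-4*x))) = 864] divide by the outer -6 ⇒ div: 6*(3*(-4*x)) = -144.
Step 4. [6*(3*(-4*x)) = -144] leading coefficient 6: divide by 6. So div: 3*(-4*x) = -24.
Step 5. [3*(-4*x) = -24] LHS = 3·(…); ÷3 both sides. So div: -4*x = -8.
Step 6. [-4*x = -8] leading coefficient -4: divide by -4, so div: x = 2.

Answer: x ∈ {2}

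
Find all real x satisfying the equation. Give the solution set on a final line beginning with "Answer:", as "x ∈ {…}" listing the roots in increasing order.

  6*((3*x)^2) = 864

Step 1. [6*((3*x)^2) = 864] divide by the outer 6 ⇒ div: (3*x)^2 = 144.
Step 2. [(3*x)^2 = 144] 144 ≥ 0, LHS is (·)² — take ±√, so sqrt: 3*x = 12 or -12.
Step 3. [3*x = 12 or -12] leading coefficient 3: divide by 3. So div: x = 4 or -4.

Answer: x ∈ {-4, 4}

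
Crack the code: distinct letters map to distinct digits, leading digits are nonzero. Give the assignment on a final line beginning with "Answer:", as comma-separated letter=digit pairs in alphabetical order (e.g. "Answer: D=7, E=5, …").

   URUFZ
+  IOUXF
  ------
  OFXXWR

Step 1. [col 1: Z + F ≡ R (mod 10)] several values work for Z in column 1 (Z + F ≡ R (mod 10), carry-in 0); try Z=9 ⇒ Z=9.
Step 2. [O] O is the leading digit of a 6-digit sum of two 5-digit numbers; the final carry is exactly 1, so O=1.
Step 3. [col 1: Z + F ≡ R (mod 10)] R=2 is one option consistent with column 1 (Z + F ≡ R (mod 10), carry-in 0) — take it ⇒ R=2.
Step 4. [col 1: Z + F ≡ R (mod 10)] from column 1 (Z=9, R=2, carry-in 0, digits 1,2,9 already taken and all letters distinct): F must equal 3. So F=3.
Step 5. [col 2: F + X ≡ W (mod 10)] no forcing yet in column 2 (carry-in 1); W=8 is free and consistent — try it. So W=8.
Step 6. [col 2: F + X ≡ W (mod 10)] column 2: given F=3, W=8, carry-in 1, and digits 1,2,3,8,9 already taken and all letters distinct, F+X≡W (mod 10) forces X=4. So X=4.
Step 7. [col 3: U + U ≡ X (mod 10)] column 3 reads U+U+carry(0)=X with X=4; with digits 1,2,3,4,8,9 already taken and all letters distinct, the only value for U is 7. So U=7.
Step 8. [col 5: U + I ≡ F (mod 10)] from column 5 (U=7, F=3, carry-in 0, digits 1,2,3,4,7,8,9 already taken and all letters distinct): I must equal 6. So I=6.

Answer: F=3, I=6, O=1, R=2, U=7, W=8, X=4, Z=9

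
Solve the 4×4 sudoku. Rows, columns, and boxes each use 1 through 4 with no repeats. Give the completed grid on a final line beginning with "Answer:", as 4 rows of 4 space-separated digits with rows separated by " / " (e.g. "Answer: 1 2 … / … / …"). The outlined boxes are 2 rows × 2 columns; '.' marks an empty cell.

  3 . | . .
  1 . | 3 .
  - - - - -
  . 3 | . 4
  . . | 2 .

Step 1. [r2c2∈{2,4}] 4 has one home in row 2: r2c2. So r2c2=4.
Step 2. [r3c3∈{1}] r3c3's peers cover all but 1 ⇒ r3c3=1.
Step 3. [r2c4∈{2}] r2c4 is down to just 2 ⇒ r2c4=2.
Step 4. [r4c4∈{3}] r4c4 has the single candidate 3, so r4c4=3.
Step 5. [r1c4∈{1}] r1c4 has the single candidate 1 ⇒ r1c4=1.
Step 6. [r4c1∈{4}] r4c1's peers cover all but 4 ⇒ r4c1=4.
Step 7. [r3c1∈{2}] nothing but 2 survives at r3c1. So r3c1=2.
Step 8. [r4c2∈{1}] r4c2 is down to just 1. So r4c2=1.
Step 9. [r1c2∈{2}] only 2 remains possible at r1c2, so r1c2=2.
Step 10. [r1c3∈{4}] r1c3's peers cover all but 4 ⇒ r1c3=4.

Answer: 3 2 4 1 / 1 4 3 2 / 2 3 1 4 / 4 1 2 3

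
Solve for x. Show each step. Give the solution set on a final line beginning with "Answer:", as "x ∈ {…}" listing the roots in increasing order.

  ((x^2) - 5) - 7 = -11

Step 1. [((x^2) - 5) - 7 = -11] peel the -7: add 7 from each side, so sub: (x^2) - 5 = -4.
Step 2. [(x^2) - 5 = -4] peel the -5: add 5 from each side ⇒ sub: x^2 = 1.
Step 3. [x^2 = 1] √ both sides: 1 ≥ 0 gives two branches ⇒ sqrt: x = 1 or -1.

Answer: x ∈ {-1, 1}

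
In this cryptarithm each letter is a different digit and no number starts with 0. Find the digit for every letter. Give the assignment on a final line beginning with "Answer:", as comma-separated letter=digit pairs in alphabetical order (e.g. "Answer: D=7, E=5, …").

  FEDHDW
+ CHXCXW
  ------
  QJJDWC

Step 1. [col 1: W + W ≡ C (mod 10)] W=6 is one option consistent with column 1 (W + W ≡ C (mod 10), carry-in 0) — take it. So W=6.
Step 2. [col 1: W + W ≡ C (mod 10)] column 1 reads W+W+carry(0)=C with W=6; with digits 6 already taken and all letters distinct, the only value for C is 2 ⇒ C=2.
Step 3. [col 2: D + X ≡ W (mod 10)] no forcing yet in column 2 (carry-in 1); D=7 is free and consistent — try it, so D=7.
Step 4. [col 2: D + X ≡ W (mod 10)] in column 2 we have D+X≡W with carry-in 1; given D=7, W=6 and digits 2,6,7 already taken and all letters distinct, that pins X to 8, so X=8.
Step 5. [col 3: H + C ≡ D (mod 10)] column 3 reads H+C+carry(1)=D with C=2, D=7; with digits 2,6,7,8 already taken and all letters distinct, the only value for H is 4 ⇒ H=4.
Step 6. [col 4: D + X ≡ J (mod 10)] column 4: given D=7, X=8, carry-in 0, and digits 2,4,6,7,8 already taken and all letters distinct, D+X≡J (mod 10) forces J=5. So J=5.
Step 7. [col 5: E + H ≡ J (mod 10)] column 5 reads E+H+carry(1)=J with H=4, J=5; with digits 2,4,5,6,7,8 already taken and all letters distinct, the only value for E is 0. So E=0.
Step 8. [col 6: F + C ≡ Q (mod 10)] several values work for F in column 6 (F + C ≡ Q (mod 10), carry-in 0); try F=1. So F=1.
Step 9. [col 6: F + C ≡ Q (mod 10)] from column 6 (F=1, C=2, carry-in 0, digits 0,1,2,4,5,6,7,8 already taken and all letters distinct): Q must equal 3, so Q=3.

Answer: C=2, D=7, E=0, F=1, H=4, J=5, Q=3, W=6, X=8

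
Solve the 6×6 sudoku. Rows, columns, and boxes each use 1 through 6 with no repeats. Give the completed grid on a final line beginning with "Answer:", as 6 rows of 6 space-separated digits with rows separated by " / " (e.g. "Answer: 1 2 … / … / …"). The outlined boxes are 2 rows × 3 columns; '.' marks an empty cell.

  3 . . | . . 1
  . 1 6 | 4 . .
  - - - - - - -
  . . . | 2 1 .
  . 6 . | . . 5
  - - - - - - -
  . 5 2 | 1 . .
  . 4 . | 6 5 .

Step 1. [r6c3∈{1,3}] across box 5, 3 lands solely at r6c3. So r6c3=3.
Step 2. [r1c3∈{4,5}] r1c3 is the only open cell in row 1 admitting 4 ⇒ r1c3=4.
Step 3. [r4c1∈{1,2,4}] r4c1 is the only open cell in row 4 admitting 2 ⇒ r4c1=2.
Step 4. [r4c5∈{3,4}] r4c5 is the only open cell in row 4 admitting 4 ⇒ r4c5=4.
Step 5. [r5c5∈{3}] r5c5 has the single candidate 3 ⇒ r5c5=3.
Step 6. [r2c5∈{2}] r2c5's peers cover all but 2, so r2c5=2.
Step 7. [r2c6∈{3}] nothing but 3 survives at r2c6 ⇒ r2c6=3.
Step 8. [r2c1∈{5}] nothing but 5 survives at r2c1, so r2c1=5.
Step 9. [r1c4∈{5}] r1c4 has the single candidate 5 ⇒ r1c4=5.
Step 10. [r6c1∈{1}] r6c1 has the single candidate 1, so r6c1=1.
Step 11. [r3c1∈{4}] only 4 remains possible at r3c1, so r3c1=4.
Step 12. [r1c5∈{6}] r1c5 has the single candidate 6, so r1c5=6.
Step 13. [r5c6∈{4}] r5c6 is down to just 4 ⇒ r5c6=4.
Step 14. [r1c2∈{2}] r1c2 has the single candidate 2 ⇒ r1c2=2.
Step 15. [r3c2∈{3}] r3c2 has the single candidate 3, so r3c2=3.
Step 16. [r4c3∈{1}] nothing but 1 survives at r4c3, so r4c3=1.
Step 17. [r6c6∈{2}] only 2 remains possible at r6c6 ⇒ r6c6=2.
Step 18. [r3c3∈{5}] r3c3 is down to just 5. So r3c3=5.
Step 19. [r3c6∈{6}] r3c6 has the single candidate 6. So r3c6=6.
Step 20. [r5c1∈{6}] only 6 remains possible at r5c1. So r5c1=6.
Step 21. [r4c4∈{3}] nothing but 3 survives at r4c4. So r4c4=3.

Answer: 3 2 4 5 6 1 / 5 1 6 4 2 3 / 4 3 5 2 1 6 / 2 6 1 3 4 5 / 6 5 2 1 3 4 / 1 4 3 6 5 2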